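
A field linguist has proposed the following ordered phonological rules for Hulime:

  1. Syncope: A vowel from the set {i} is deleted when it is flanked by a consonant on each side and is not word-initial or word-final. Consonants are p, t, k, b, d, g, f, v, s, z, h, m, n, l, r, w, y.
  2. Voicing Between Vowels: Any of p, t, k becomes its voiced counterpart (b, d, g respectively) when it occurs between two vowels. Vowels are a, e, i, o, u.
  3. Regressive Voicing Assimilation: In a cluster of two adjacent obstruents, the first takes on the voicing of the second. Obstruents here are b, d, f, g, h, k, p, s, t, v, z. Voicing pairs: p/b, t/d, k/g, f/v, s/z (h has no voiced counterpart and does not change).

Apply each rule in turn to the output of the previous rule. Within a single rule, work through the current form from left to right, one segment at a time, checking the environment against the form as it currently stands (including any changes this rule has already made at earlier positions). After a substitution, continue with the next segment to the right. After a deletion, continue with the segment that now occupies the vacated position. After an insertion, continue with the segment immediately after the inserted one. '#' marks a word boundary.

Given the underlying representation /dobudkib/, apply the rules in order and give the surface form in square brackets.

[dobutgb]

1 Syncope: [dobudkib] → [dobudkb]
2 Voicing Between Vowels: no change — [dobudkb]
3 Regressive Voicing Assimilation: [dobudkb] → [dobutgb]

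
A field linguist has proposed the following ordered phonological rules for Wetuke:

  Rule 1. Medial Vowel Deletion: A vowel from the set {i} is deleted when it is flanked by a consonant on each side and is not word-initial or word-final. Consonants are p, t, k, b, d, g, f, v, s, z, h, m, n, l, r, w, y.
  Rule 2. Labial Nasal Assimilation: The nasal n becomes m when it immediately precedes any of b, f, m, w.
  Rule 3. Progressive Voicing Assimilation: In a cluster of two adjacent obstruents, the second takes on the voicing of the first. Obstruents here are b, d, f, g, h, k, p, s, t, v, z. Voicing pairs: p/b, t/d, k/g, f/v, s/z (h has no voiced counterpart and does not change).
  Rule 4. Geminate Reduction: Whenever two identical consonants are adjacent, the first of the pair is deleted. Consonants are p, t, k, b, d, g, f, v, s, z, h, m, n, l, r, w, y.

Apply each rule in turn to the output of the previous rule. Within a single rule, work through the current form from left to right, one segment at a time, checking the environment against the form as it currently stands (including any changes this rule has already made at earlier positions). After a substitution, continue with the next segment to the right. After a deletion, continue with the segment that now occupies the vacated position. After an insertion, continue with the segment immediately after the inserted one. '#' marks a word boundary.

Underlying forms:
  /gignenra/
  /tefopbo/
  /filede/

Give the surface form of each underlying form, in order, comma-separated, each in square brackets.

/gignenra/:
  Rule 1 Medial Vowel Deletion: [gignenra] → [ggnenra]
  Rule 2 Labial Nasal Assimilation: no change — [ggnenra]
  Rule 3 Progressive Voicing Assimilation: no change — [ggnenra]
  Rule 4 Geminate Reduction: [ggnenra] → [gnenra]
/tefopbo/:
  Rule 1 Medial Vowel Deletion: no change — [tefopbo]
  Rule 2 Labial Nasal Assimilation: no change — [tefopbo]
  Rule 3 Progressive Voicing Assimilation: [tefopbo] → [tefoppo]
  Rule 4 Geminate Reduction: [tefoppo] → [tefopo]
/filede/:
  Rule 1 Medial Vowel Deletion: [filede] → [flede]
  Rule 2 Labial Nasal Assimilation: no change — [flede]
  Rule 3 Progressive Voicing Assimilation: no change — [flede]
  Rule 4 Geminate Reduction: no change — [flede]

[gnenra], [tefopo], [flede]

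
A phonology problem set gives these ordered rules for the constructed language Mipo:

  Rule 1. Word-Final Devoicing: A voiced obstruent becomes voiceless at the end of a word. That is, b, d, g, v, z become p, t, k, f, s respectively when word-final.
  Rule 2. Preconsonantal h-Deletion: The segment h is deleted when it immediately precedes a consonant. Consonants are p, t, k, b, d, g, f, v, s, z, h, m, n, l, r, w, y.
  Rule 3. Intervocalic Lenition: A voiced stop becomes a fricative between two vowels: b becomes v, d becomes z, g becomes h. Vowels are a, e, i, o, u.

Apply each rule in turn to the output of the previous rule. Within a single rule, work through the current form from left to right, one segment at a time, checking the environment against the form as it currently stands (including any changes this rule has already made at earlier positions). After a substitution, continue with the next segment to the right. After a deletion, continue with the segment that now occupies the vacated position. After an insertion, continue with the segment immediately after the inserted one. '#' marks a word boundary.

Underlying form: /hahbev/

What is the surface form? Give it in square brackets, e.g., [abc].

Rule 1 Word-Final Devoicing: [hahbev] → [hahbef]
Rule 2 Preconsonantal h-Deletion: [hahbef] → [habef]
Rule 3 Intervocalic Lenition: [habef] → [havef]

[havef]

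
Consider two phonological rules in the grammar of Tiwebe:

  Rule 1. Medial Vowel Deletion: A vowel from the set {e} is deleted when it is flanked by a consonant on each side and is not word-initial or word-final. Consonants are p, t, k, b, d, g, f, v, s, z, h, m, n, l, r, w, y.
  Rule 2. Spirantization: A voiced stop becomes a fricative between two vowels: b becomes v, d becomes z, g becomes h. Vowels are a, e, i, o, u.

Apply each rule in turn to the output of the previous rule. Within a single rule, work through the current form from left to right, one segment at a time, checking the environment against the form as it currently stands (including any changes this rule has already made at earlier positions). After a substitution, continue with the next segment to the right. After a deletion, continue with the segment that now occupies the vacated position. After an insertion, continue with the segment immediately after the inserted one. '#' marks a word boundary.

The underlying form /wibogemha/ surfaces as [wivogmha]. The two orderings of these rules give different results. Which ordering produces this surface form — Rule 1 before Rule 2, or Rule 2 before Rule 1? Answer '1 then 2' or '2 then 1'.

1 then 2

Order 1 then 2:
  1 Medial Vowel Deletion: [wibogemha] → [wibogmha]
  2 Spirantization: [wibogmha] → [wivogmha]
  result: [wivogmha]
Order 2 then 1:
  2 Spirantization: [wibogemha] → [wivohemha]
  1 Medial Vowel Deletion: [wivohemha] → [wivohmha]
  result: [wivohmha]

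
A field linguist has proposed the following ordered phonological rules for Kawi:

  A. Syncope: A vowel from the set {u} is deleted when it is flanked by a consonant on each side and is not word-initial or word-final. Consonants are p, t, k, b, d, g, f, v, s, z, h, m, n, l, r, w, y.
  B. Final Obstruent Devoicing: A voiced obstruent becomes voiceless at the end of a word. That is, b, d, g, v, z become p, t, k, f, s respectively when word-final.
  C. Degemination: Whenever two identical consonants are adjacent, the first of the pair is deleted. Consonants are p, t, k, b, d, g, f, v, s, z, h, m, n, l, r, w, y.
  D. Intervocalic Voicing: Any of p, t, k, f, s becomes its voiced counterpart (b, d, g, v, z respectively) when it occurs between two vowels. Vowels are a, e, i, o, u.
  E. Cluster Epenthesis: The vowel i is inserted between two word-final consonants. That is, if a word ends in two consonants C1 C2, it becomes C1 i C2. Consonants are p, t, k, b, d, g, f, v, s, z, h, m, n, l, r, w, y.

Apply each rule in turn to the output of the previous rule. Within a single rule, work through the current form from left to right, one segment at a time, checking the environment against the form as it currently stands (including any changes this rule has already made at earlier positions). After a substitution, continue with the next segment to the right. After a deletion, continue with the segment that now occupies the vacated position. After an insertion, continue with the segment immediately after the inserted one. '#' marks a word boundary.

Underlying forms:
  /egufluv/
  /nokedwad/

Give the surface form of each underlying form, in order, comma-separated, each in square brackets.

[egflif], [nogedwat]

/egufluv/:
  A Syncope: [egufluv] → [egflv]
  B Final Obstruent Devoicing: [egflv] → [egflf]
  C Degemination: no change — [egflf]
  D Intervocalic Voicing: no change — [egflf]
  E Cluster Epenthesis: [egflf] → [egflif]
/nokedwad/:
  A Syncope: no change — [nokedwad]
  B Final Obstruent Devoicing: [nokedwad] → [nokedwat]
  C Degemination: no change — [nokedwat]
  D Intervocalic Voicing: [nokedwat] → [nogedwat]
  E Cluster Epenthesis: no change — [nogedwat]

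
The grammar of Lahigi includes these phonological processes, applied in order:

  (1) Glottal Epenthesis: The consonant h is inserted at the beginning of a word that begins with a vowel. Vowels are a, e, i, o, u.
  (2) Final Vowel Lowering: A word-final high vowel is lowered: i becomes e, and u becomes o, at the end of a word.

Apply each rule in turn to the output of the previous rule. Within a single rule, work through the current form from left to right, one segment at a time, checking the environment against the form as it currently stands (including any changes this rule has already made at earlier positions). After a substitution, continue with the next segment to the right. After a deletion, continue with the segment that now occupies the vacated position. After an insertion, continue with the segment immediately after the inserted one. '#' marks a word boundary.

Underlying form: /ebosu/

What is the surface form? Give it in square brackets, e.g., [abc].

[heboso]

(1) Glottal Epenthesis: [ebosu] → [hebosu]
(2) Final Vowel Lowering: [hebosu] → [heboso]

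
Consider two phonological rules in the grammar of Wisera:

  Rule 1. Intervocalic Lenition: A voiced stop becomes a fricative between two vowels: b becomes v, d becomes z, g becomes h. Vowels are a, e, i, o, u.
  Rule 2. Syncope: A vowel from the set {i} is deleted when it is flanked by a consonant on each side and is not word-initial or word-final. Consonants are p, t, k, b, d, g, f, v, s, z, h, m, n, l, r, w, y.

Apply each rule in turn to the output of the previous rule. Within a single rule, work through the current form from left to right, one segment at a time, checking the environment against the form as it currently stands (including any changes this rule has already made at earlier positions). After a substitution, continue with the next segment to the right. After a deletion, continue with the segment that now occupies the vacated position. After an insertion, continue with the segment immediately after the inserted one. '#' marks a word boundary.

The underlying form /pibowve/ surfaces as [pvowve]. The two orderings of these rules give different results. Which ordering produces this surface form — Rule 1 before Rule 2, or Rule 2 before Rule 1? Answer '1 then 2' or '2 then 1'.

Order 1 then 2:
  1 Intervocalic Lenition: [pibowve] → [pivowve]
  2 Syncope: [pivowve] → [pvowve]
  result: [pvowve]
Order 2 then 1:
  2 Syncope: [pibowve] → [pbowve]
  1 Intervocalic Lenition: no change — [pbowve]
  result: [pbowve]

1 then 2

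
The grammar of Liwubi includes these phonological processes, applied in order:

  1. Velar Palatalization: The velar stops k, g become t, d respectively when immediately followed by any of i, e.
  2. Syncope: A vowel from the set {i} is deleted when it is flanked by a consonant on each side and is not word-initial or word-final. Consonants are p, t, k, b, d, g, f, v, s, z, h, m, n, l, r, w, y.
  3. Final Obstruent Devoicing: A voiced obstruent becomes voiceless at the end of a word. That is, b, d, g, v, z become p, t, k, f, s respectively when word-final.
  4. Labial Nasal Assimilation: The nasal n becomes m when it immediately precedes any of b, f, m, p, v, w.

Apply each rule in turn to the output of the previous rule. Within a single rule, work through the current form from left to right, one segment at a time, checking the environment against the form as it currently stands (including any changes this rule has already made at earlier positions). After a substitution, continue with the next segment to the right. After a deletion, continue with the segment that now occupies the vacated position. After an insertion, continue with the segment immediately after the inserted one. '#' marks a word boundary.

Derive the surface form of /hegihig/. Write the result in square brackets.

[hedhk]

1 Velar Palatalization: [hegihig] → [hedihig]
2 Syncope: [hedihig] → [hedhg]
3 Final Obstruent Devoicing: [hedhg] → [hedhk]
4 Labial Nasal Assimilation: no change — [hedhk]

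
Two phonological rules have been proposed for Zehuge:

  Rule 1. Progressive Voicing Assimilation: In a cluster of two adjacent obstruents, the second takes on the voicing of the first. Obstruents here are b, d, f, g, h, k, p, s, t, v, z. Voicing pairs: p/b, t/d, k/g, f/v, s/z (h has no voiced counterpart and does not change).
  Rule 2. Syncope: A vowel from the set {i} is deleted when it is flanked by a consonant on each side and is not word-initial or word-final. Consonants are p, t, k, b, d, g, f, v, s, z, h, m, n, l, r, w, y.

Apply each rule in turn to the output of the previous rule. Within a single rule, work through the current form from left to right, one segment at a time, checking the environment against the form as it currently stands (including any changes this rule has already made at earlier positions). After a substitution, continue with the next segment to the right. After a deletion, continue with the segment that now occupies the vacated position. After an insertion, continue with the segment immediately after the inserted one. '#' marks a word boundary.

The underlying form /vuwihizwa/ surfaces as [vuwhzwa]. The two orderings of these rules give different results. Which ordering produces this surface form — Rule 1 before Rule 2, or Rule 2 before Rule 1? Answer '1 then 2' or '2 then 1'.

Order 1 then 2:
  1 Progressive Voicing Assimilation: no change — [vuwihizwa]
  2 Syncope: [vuwihizwa] → [vuwhzwa]
  result: [vuwhzwa]
Order 2 then 1:
  2 Syncope: [vuwihizwa] → [vuwhzwa]
  1 Progressive Voicing Assimilation: [vuwhzwa] → [vuwhswa]
  result: [vuwhswa]

1 then 2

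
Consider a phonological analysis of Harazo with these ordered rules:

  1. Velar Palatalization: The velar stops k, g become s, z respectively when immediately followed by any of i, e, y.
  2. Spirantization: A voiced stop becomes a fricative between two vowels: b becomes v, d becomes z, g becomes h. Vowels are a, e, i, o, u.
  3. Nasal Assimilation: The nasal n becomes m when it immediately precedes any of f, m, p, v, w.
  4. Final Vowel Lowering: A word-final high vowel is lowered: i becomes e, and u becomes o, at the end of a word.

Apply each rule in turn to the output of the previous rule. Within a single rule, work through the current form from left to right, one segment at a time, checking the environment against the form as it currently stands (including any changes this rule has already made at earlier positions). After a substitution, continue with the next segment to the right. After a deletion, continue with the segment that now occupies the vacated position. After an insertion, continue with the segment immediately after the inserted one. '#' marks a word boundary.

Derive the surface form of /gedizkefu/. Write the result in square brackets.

[zezizsefo]

1 Velar Palatalization: [gedizkefu] → [zedizsefu]
2 Spirantization: [zedizsefu] → [zezizsefu]
3 Nasal Assimilation: no change — [zezizsefu]
4 Final Vowel Lowering: [zezizsefu] → [zezizsefo]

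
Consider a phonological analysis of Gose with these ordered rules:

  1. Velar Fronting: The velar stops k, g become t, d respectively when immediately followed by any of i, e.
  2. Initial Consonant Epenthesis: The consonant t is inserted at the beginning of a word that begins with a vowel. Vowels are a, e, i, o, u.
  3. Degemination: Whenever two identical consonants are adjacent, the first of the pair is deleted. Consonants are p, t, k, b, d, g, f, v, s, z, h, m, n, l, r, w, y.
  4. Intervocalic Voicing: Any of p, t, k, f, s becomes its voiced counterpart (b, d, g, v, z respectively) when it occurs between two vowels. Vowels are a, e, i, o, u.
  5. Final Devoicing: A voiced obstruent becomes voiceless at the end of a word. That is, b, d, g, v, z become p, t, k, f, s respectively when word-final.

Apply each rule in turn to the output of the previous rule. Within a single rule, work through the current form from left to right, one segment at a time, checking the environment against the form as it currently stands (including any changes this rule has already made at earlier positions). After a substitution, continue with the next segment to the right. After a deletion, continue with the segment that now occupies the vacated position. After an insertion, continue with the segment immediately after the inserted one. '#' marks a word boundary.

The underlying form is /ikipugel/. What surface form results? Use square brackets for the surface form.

1 Velar Fronting: [ikipugel] → [itipudel]
2 Initial Consonant Epenthesis: [itipudel] → [titipudel]
3 Degemination: no change — [titipudel]
4 Intervocalic Voicing: [titipudel] → [tidibudel]
5 Final Devoicing: no change — [tidibudel]

[tidibudel]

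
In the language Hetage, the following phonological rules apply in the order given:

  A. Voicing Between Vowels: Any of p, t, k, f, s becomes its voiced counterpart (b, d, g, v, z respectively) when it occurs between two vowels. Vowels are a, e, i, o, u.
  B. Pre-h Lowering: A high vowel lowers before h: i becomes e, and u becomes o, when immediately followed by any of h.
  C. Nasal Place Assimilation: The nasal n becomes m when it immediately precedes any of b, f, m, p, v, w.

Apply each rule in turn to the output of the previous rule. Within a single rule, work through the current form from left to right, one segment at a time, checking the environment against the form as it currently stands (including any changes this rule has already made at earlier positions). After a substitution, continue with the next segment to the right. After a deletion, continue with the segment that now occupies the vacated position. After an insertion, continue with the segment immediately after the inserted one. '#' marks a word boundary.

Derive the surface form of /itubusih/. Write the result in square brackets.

A Voicing Between Vowels: [itubusih] → [idubuzih]
B Pre-h Lowering: [idubuzih] → [idubuzeh]
C Nasal Place Assimilation: no change — [idubuzeh]

[idubuzeh]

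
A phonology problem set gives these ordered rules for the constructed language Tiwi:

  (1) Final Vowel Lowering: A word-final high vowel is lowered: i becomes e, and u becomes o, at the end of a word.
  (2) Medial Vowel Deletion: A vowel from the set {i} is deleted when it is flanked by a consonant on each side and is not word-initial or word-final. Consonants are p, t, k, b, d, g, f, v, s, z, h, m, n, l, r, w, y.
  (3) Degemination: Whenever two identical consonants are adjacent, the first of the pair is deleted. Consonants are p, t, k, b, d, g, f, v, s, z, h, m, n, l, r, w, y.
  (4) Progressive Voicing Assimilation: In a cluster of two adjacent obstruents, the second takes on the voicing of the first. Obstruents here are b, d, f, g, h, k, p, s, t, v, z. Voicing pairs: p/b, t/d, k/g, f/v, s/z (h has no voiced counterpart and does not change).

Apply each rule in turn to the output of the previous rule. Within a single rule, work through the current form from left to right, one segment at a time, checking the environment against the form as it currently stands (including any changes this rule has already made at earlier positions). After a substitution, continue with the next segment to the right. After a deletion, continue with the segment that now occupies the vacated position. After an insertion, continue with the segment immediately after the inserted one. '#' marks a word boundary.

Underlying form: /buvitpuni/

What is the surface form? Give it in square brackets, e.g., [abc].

[buvdbune]

(1) Final Vowel Lowering: [buvitpuni] → [buvitpune]
(2) Medial Vowel Deletion: [buvitpune] → [buvtpune]
(3) Degemination: no change — [buvtpune]
(4) Progressive Voicing Assimilation: [buvtpune] → [buvdbune]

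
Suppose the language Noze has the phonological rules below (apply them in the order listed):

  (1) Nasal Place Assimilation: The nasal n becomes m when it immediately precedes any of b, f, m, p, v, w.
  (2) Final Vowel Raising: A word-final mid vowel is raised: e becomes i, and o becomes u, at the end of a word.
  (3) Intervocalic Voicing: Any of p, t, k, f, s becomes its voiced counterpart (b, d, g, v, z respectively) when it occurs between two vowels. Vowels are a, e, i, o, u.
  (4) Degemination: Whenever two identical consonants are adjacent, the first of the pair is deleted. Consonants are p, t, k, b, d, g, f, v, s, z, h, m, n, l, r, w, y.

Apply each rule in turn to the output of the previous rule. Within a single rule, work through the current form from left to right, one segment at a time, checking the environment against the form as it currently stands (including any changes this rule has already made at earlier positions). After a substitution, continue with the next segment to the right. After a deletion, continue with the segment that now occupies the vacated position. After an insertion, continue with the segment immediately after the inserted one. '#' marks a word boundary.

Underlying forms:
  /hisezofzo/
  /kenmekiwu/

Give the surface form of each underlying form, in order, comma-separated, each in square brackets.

/hisezofzo/:
  (1) Nasal Place Assimilation: no change — [hisezofzo]
  (2) Final Vowel Raising: [hisezofzo] → [hisezofzu]
  (3) Intervocalic Voicing: [hisezofzu] → [hizezofzu]
  (4) Degemination: no change — [hizezofzu]
/kenmekiwu/:
  (1) Nasal Place Assimilation: [kenmekiwu] → [kemmekiwu]
  (2) Final Vowel Raising: no change — [kemmekiwu]
  (3) Intervocalic Voicing: [kemmekiwu] → [kemmegiwu]
  (4) Degemination: [kemmegiwu] → [kemegiwu]

[hizezofzu], [kemegiwu]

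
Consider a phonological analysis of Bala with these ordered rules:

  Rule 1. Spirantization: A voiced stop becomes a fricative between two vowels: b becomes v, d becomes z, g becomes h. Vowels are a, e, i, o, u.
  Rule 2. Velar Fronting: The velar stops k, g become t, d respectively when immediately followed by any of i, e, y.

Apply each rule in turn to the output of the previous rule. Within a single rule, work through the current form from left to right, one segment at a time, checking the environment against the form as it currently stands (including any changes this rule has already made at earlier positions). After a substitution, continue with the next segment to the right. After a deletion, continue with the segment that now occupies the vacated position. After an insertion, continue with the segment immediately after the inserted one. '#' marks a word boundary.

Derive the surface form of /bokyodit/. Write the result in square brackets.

Rule 1 Spirantization: [bokyodit] → [bokyozit]
Rule 2 Velar Fronting: [bokyozit] → [botyozit]

[botyozit]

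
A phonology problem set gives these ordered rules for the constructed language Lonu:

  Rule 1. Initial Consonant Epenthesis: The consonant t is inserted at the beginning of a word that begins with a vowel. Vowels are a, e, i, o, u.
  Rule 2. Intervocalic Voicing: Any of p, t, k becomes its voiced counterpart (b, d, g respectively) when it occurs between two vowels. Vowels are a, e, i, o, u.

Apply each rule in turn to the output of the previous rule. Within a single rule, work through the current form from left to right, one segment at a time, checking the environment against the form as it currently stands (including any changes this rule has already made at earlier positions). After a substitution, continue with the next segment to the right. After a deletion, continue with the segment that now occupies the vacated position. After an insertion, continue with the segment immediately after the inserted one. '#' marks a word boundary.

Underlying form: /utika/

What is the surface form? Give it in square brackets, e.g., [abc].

[tudiga]

Rule 1 Initial Consonant Epenthesis: [utika] → [tutika]
Rule 2 Intervocalic Voicing: [tutika] → [tudiga]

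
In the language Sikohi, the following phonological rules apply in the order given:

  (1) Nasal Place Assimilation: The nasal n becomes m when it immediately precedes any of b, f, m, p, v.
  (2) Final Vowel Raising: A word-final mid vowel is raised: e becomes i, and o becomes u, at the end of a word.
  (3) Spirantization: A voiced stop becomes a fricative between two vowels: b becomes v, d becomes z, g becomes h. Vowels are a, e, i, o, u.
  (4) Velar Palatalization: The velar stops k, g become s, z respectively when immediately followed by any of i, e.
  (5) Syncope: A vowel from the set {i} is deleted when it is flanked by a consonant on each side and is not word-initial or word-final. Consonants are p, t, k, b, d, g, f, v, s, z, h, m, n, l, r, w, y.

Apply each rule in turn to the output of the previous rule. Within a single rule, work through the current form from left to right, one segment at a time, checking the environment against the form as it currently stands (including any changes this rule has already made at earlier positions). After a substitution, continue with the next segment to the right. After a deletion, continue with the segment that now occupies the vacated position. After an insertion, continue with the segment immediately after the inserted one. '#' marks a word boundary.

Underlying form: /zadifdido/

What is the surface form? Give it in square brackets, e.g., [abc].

(1) Nasal Place Assimilation: no change — [zadifdido]
(2) Final Vowel Raising: [zadifdido] → [zadifdidu]
(3) Spirantization: [zadifdidu] → [zazifdizu]
(4) Velar Palatalization: no change — [zazifdizu]
(5) Syncope: [zazifdizu] → [zazfdzu]

[zazfdzu]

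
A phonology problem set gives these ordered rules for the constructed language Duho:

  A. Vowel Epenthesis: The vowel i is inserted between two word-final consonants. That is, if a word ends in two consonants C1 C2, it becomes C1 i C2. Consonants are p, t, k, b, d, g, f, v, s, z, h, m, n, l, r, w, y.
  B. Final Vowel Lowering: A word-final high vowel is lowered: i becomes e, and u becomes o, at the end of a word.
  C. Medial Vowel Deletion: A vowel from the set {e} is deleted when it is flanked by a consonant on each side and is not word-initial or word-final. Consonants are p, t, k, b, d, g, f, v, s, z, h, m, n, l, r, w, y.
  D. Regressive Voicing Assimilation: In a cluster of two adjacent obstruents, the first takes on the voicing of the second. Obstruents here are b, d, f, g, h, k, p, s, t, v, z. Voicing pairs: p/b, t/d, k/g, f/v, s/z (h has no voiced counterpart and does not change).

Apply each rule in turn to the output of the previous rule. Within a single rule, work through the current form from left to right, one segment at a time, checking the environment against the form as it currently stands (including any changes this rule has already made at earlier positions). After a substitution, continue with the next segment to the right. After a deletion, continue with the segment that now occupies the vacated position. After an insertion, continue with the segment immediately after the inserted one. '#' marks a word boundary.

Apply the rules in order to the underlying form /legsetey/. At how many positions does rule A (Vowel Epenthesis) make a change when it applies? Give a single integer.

0

A Vowel Epenthesis: no change — [legsetey]
B Final Vowel Lowering: no change — [legsetey]
C Medial Vowel Deletion: [legsetey] → [lgsty]
D Regressive Voicing Assimilation: [lgsty] → [lksty]
Rule A changed 0 position(s).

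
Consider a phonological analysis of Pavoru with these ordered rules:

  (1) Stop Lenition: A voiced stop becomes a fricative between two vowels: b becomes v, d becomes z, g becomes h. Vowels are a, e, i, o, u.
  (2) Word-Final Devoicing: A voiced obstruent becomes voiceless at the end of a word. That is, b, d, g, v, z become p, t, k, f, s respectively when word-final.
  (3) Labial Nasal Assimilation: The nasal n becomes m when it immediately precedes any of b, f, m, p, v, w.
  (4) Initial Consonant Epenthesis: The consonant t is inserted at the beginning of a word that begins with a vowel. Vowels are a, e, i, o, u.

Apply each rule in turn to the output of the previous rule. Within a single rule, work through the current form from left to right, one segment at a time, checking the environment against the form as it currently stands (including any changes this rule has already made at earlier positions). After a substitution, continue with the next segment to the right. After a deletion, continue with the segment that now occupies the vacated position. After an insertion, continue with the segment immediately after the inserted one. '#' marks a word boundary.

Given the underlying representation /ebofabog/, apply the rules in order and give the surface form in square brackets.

(1) Stop Lenition: [ebofabog] → [evofavog]
(2) Word-Final Devoicing: [evofavog] → [evofavok]
(3) Labial Nasal Assimilation: no change — [evofavok]
(4) Initial Consonant Epenthesis: [evofavok] → [tevofavok]

[tevofavok]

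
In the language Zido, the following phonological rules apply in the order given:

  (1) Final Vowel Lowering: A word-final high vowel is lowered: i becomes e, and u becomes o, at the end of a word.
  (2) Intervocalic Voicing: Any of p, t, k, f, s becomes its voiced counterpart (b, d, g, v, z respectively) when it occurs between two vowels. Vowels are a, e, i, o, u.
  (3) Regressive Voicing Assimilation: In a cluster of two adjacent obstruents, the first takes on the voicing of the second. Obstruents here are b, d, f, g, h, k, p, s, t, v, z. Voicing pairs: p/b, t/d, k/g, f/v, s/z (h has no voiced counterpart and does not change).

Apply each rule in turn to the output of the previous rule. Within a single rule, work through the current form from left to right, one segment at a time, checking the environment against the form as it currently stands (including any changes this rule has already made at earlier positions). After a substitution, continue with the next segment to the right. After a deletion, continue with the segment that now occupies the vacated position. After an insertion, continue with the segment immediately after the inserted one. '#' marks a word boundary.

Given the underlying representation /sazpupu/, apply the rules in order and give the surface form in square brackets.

[saspubo]

(1) Final Vowel Lowering: [sazpupu] → [sazpupo]
(2) Intervocalic Voicing: [sazpupo] → [sazpubo]
(3) Regressive Voicing Assimilation: [sazpubo] → [saspubo]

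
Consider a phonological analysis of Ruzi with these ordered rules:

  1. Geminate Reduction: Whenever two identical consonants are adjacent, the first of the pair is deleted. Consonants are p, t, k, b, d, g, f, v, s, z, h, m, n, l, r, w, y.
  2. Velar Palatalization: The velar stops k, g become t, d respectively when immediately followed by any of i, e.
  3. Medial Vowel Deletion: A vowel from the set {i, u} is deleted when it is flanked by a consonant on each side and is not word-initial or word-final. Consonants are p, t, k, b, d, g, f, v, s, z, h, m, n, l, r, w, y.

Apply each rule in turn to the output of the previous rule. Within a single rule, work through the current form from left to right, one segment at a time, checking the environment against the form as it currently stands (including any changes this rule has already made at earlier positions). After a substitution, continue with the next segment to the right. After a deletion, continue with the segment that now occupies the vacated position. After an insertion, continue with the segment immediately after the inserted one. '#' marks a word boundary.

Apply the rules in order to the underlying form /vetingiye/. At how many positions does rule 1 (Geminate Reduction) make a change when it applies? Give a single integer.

0

1 Geminate Reduction: no change — [vetingiye]
2 Velar Palatalization: [vetingiye] → [vetindiye]
3 Medial Vowel Deletion: [vetindiye] → [vetndye]
Rule 1 changed 0 position(s).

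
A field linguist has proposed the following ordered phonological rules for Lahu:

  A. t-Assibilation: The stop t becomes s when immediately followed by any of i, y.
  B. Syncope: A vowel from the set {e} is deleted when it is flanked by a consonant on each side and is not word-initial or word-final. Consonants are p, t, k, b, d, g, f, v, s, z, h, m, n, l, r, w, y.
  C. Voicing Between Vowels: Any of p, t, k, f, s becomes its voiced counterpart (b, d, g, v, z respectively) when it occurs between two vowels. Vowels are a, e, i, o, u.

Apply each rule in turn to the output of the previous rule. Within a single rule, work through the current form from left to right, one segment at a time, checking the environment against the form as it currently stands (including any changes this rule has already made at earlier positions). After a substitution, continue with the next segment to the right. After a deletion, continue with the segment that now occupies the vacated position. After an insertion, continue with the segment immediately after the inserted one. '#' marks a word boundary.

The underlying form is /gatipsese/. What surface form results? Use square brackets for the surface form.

A t-Assibilation: [gatipsese] → [gasipsese]
B Syncope: [gasipsese] → [gasipsse]
C Voicing Between Vowels: [gasipsse] → [gazipsse]

[gazipsse]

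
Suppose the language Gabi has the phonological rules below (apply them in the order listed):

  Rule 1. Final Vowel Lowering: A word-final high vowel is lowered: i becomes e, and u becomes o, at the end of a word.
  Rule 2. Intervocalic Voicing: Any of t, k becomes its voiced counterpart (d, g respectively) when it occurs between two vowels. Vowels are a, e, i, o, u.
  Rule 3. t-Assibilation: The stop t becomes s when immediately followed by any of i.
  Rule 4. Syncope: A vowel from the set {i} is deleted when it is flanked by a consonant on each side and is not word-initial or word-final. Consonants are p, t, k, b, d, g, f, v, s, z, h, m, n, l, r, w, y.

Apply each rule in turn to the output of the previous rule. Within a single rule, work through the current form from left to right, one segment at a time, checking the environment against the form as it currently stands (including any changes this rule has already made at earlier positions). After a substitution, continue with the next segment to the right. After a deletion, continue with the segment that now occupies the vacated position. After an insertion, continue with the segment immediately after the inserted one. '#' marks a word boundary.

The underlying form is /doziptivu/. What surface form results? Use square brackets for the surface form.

Rule 1 Final Vowel Lowering: [doziptivu] → [doziptivo]
Rule 2 Intervocalic Voicing: no change — [doziptivo]
Rule 3 t-Assibilation: [doziptivo] → [dozipsivo]
Rule 4 Syncope: [dozipsivo] → [dozpsvo]

[dozpsvo]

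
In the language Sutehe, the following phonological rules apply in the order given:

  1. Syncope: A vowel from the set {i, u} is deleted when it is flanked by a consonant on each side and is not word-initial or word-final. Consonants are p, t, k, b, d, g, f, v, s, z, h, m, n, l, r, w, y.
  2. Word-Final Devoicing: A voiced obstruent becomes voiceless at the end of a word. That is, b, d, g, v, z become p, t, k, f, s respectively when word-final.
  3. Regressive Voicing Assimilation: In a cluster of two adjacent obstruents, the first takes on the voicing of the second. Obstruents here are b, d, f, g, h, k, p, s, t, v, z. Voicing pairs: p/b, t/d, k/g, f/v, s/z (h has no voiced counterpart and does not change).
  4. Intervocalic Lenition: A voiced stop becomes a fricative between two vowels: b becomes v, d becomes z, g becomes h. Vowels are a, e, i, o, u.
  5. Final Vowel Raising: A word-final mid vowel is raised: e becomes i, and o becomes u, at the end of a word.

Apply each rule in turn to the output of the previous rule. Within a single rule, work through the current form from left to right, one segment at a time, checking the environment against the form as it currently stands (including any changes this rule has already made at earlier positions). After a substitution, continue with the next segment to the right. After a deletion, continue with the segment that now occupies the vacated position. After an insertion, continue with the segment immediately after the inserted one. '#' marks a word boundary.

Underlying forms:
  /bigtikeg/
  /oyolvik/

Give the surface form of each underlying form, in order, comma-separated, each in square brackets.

/bigtikeg/:
  1 Syncope: [bigtikeg] → [bgtkeg]
  2 Word-Final Devoicing: [bgtkeg] → [bgtkek]
  3 Regressive Voicing Assimilation: [bgtkek] → [bktkek]
  4 Intervocalic Lenition: no change — [bktkek]
  5 Final Vowel Raising: no change — [bktkek]
/oyolvik/:
  1 Syncope: [oyolvik] → [oyolvk]
  2 Word-Final Devoicing: no change — [oyolvk]
  3 Regressive Voicing Assimilation: [oyolvk] → [oyolfk]
  4 Intervocalic Lenition: no change — [oyolfk]
  5 Final Vowel Raising: no change — [oyolfk]

[bktkek], [oyolfk]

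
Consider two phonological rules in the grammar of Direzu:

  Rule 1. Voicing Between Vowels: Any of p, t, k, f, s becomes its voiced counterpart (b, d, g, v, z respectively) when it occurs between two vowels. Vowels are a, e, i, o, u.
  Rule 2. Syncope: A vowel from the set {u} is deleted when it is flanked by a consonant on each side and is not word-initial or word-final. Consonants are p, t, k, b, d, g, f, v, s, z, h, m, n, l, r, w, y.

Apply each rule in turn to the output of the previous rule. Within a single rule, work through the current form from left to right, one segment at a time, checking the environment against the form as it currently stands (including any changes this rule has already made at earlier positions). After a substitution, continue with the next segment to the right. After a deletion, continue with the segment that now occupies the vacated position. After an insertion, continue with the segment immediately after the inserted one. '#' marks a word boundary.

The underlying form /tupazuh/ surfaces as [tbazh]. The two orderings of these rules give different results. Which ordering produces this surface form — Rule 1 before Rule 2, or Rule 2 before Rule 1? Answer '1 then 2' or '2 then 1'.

1 then 2

Order 1 then 2:
  1 Voicing Between Vowels: [tupazuh] → [tubazuh]
  2 Syncope: [tubazuh] → [tbazh]
  result: [tbazh]
Order 2 then 1:
  2 Syncope: [tupazuh] → [tpazh]
  1 Voicing Between Vowels: no change — [tpazh]
  result: [tpazh]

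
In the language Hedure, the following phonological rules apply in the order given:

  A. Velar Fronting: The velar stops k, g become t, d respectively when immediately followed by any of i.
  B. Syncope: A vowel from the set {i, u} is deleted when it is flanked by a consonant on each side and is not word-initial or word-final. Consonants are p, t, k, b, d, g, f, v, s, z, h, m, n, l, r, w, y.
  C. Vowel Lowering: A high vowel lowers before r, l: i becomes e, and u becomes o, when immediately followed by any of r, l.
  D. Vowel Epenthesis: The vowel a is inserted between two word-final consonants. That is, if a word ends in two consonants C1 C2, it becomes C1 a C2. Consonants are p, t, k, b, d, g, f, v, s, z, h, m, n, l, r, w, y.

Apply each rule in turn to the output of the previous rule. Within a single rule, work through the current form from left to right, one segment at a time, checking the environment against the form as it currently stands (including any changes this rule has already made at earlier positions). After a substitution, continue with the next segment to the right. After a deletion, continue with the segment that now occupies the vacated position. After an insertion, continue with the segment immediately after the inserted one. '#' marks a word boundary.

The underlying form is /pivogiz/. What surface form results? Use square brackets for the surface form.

[pvodaz]

A Velar Fronting: [pivogiz] → [pivodiz]
B Syncope: [pivodiz] → [pvodz]
C Vowel Lowering: no change — [pvodz]
D Vowel Epenthesis: [pvodz] → [pvodaz]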